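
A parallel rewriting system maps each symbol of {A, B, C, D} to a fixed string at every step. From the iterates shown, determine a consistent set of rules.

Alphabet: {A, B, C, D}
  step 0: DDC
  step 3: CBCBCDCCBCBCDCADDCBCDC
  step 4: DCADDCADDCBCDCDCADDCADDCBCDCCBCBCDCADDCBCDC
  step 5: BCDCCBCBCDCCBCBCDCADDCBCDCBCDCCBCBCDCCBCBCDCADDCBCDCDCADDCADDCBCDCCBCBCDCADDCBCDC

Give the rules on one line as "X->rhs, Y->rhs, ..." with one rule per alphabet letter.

  step 4 ⇒ step 5: DCADDCADDCBCDCDCADDCADDCBCDCCBCBCDCADDCBCDC ⇒ BC·DC·C·BC·BC·DC·C·BC·BC·DC·AD·DC·BC·DC·BC·DC·C·BC·BC·DC·C·BC·BC·DC·AD·DC·BC·DC·DC·AD·DC·AD·DC·BC·DC·C·BC·BC·DC·AD·DC·BC·DC
    A ↦ C
    B ↦ AD
    C ↦ DC
    D ↦ BC

A->C, B->AD, C->DC, D->BC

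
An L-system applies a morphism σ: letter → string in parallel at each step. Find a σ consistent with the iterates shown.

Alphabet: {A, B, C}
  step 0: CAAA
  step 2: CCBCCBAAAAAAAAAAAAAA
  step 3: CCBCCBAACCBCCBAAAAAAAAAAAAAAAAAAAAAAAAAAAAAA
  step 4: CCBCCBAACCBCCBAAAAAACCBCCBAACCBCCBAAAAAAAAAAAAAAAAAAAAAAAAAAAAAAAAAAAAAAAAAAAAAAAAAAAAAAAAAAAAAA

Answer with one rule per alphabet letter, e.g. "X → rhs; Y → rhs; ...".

A->AA, B->AA, C->CCB

  step 3 ⇒ step 4: CCBCCBAACCBCCBAAAAAAAAAAAAAAAAAAAAAAAAAAAAAA ⇒ CCB·CCB·AA·CCB·CCB·AA·AA·AA·CCB·CCB·AA·CCB·CCB·AA·AA·AA·AA·AA·AA·AA·AA·AA·AA·AA·AA·AA·AA·AA·AA·AA·AA·AA·AA·AA·AA·AA·AA·AA·AA·AA·AA·AA·AA·AA
    A ↦ AA
    B ↦ AA
    C ↦ CCB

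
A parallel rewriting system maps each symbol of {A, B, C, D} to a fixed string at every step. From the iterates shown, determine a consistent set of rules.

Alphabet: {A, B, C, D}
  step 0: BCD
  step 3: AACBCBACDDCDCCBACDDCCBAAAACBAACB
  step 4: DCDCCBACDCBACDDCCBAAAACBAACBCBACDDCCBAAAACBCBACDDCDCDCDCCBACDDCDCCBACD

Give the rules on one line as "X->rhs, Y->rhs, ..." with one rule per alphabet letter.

A->DC, B->ACD, C->CB, D->AA

  step 3 ⇒ step 4: AACBCBACDDCDCCBACDDCCBAAAACBAACB ⇒ DC·DC·CB·ACD·CB·ACD·DC·CB·AA·AA·CB·AA·CB·CB·ACD·DC·CB·AA·AA·CB·CB·ACD·DC·DC·DC·DC·CB·ACD·DC·DC·CB·ACD
    A ↦ DC
    B ↦ ACD
    C ↦ CB
    D ↦ AA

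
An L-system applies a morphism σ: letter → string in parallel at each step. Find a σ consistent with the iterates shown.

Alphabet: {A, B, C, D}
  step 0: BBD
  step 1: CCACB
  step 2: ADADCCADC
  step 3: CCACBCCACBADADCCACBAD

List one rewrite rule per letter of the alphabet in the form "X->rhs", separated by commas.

A->CC, B->C, C->AD, D->ACB

  step 2 ⇒ step 3: ADADCCADC ⇒ CC·ACB·CC·ACB·AD·AD·CC·ACB·AD
    A ↦ CC
    C ↦ AD
    D ↦ ACB
  step 0 ⇒ step 1: BBD ⇒ C·C·ACB
    B ↦ C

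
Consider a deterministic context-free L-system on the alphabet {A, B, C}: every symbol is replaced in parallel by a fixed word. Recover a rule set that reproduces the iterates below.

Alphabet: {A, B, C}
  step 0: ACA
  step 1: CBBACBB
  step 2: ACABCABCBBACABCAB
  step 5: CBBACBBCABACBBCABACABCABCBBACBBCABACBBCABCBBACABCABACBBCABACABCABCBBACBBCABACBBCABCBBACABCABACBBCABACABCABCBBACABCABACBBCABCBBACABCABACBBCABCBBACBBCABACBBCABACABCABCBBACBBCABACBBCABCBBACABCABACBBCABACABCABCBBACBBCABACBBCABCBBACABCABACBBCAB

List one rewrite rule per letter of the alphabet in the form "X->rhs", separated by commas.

  step 1 ⇒ step 2: CBBACBB ⇒ A·CAB·CAB·CBB·A·CAB·CAB
    A ↦ CBB
    B ↦ CAB
    C ↦ A

A->CBB, B->CAB, C->A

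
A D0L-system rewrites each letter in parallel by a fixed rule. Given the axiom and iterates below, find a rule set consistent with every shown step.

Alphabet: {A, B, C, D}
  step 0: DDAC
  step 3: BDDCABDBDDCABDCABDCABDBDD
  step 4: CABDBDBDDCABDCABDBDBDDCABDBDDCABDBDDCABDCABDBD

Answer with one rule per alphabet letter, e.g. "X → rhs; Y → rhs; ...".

A->DD, B->CA, C->B, D->BD

  step 3 ⇒ step 4: BDDCABDBDDCABDCABDCABDBDD ⇒ CA·BD·BD·B·DD·CA·BD·CA·BD·BD·B·DD·CA·BD·B·DD·CA·BD·B·DD·CA·BD·CA·BD·BD
    A ↦ DD
    B ↦ CA
    C ↦ B
    D ↦ BD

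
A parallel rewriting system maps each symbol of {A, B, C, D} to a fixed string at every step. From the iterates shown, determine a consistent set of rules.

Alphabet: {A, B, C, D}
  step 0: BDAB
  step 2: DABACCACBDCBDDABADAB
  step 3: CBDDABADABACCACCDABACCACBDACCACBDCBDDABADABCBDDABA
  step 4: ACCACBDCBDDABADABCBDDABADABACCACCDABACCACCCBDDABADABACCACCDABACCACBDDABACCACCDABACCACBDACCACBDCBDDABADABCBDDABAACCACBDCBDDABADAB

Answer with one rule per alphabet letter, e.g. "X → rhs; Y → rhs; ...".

  step 3 ⇒ step 4: CBDDABADABACCACCDABACCACBDACCACBDCBDDABADABCBDDABA ⇒ ACC·A·CBD·CBD·DAB·A·DAB·CBD·DAB·A·DAB·ACC·ACC·DAB·ACC·ACC·CBD·DAB·A·DAB·ACC·ACC·DAB·ACC·A·CBD·DAB·ACC·ACC·DAB·ACC·A·CBD·ACC·A·CBD·CBD·DAB·A·DAB·CBD·DAB·A·ACC·A·CBD·CBD·DAB·A·DAB
    A ↦ DAB
    B ↦ A
    C ↦ ACC
    D ↦ CBD

A->DAB, B->A, C->ACC, D->CBD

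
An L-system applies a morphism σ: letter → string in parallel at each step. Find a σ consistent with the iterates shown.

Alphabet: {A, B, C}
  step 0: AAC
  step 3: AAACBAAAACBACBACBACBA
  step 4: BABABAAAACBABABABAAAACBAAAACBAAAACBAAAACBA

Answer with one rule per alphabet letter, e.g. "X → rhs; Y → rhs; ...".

  step 3 ⇒ step 4: AAACBAAAACBACBACBACBA ⇒ BA·BA·BA·AAA·C·BA·BA·BA·BA·AAA·C·BA·AAA·C·BA·AAA·C·BA·AAA·C·BA
    A ↦ BA
    B ↦ C
    C ↦ AAA

A->BA, B->C, C->AAA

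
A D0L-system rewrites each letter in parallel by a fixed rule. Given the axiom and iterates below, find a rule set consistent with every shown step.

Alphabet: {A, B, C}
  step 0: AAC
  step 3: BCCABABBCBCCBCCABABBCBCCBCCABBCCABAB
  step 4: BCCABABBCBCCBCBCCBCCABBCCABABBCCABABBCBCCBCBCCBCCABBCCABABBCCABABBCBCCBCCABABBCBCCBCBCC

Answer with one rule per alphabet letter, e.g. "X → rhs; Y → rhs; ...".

  step 3 ⇒ step 4: BCCABABBCBCCBCCABABBCBCCBCCABBCCABAB ⇒ BCC·AB·AB·BC·BCC·BC·BCC·BCC·AB·BCC·AB·AB·BCC·AB·AB·BC·BCC·BC·BCC·BCC·AB·BCC·AB·AB·BCC·AB·AB·BC·BCC·BCC·AB·AB·BC·BCC·BC·BCC
    A ↦ BC
    B ↦ BCC
    C ↦ AB

A->BC, B->BCC, C->AB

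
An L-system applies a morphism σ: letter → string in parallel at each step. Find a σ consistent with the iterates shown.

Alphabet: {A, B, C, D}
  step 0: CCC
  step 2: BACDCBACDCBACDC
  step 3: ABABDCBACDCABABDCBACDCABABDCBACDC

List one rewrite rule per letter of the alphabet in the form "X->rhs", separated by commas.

A->B, B->ABA, C->DC, D->BAC

  step 2 ⇒ step 3: BACDCBACDCBACDC ⇒ ABA·B·DC·BAC·DC·ABA·B·DC·BAC·DC·ABA·B·DC·BAC·DC
    A ↦ B
    B ↦ ABA
    C ↦ DC
    D ↦ BAC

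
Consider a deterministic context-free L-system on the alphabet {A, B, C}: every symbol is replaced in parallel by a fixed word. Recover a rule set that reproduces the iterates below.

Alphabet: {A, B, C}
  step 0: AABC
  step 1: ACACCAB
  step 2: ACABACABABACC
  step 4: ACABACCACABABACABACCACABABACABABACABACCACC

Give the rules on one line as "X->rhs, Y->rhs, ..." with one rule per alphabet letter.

A->AC, B->C, C->AB

  step 1 ⇒ step 2: ACACCAB ⇒ AC·AB·AC·AB·AB·AC·C
    A ↦ AC
    B ↦ C
    C ↦ AB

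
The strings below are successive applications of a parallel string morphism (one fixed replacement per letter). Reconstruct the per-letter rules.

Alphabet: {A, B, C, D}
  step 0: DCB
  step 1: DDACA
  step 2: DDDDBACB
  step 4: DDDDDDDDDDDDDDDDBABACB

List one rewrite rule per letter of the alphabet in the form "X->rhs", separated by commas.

  step 1 ⇒ step 2: DDACA ⇒ DD·DD·B·AC·B
    A ↦ B
    C ↦ AC
    D ↦ DD
  step 0 ⇒ step 1: DCB ⇒ DD·AC·A
    B ↦ A

A->B, B->A, C->AC, D->DD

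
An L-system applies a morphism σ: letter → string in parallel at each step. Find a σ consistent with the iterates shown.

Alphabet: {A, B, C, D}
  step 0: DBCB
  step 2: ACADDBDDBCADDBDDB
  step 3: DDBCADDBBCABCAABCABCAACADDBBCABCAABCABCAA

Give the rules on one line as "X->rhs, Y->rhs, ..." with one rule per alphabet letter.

A->DDB, B->A, C->CA, D->BCA

  step 2 ⇒ step 3: ACADDBDDBCADDBDDB ⇒ DDB·CA·DDB·BCA·BCA·A·BCA·BCA·A·CA·DDB·BCA·BCA·A·BCA·BCA·A
    A ↦ DDB
    B ↦ A
    C ↦ CA
    D ↦ BCA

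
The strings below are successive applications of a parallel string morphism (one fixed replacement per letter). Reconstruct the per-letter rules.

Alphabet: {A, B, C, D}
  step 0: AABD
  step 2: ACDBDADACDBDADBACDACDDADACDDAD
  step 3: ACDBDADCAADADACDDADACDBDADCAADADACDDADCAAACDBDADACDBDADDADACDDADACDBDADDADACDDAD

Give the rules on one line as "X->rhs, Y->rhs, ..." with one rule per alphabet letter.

  step 2 ⇒ step 3: ACDBDADACDBDADBACDACDDADACDDAD ⇒ ACD·B·DAD·CAA·DAD·ACD·DAD·ACD·B·DAD·CAA·DAD·ACD·DAD·CAA·ACD·B·DAD·ACD·B·DAD·DAD·ACD·DAD·ACD·B·DAD·DAD·ACD·DAD
    A ↦ ACD
    B ↦ CAA
    C ↦ B
    D ↦ DAD

A->ACD, B->CAA, C->B, D->DAD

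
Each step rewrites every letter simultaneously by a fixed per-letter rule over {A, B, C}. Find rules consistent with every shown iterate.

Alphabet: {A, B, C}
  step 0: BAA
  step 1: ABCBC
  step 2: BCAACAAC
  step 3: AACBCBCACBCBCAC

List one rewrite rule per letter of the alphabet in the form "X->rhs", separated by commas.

  step 2 ⇒ step 3: BCAACAAC ⇒ A·AC·BC·BC·AC·BC·BC·AC
    A ↦ BC
    B ↦ A
    C ↦ AC

A->BC, B->A, C->AC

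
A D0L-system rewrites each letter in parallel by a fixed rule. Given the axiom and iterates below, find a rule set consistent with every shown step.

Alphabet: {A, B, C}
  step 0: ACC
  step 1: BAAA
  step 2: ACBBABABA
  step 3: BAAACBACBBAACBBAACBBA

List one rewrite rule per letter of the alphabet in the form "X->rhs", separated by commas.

  step 2 ⇒ step 3: ACBBABABA ⇒ BA·A·ACB·ACB·BA·ACB·BA·ACB·BA
    A ↦ BA
    B ↦ ACB
    C ↦ A

A->BA, B->ACB, C->A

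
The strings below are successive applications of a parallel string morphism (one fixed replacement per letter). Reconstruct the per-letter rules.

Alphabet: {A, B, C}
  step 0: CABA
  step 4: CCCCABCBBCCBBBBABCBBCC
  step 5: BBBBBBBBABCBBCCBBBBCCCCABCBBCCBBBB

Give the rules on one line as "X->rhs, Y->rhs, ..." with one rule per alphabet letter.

A->AB, B->C, C->BB

  step 4 ⇒ step 5: CCCCABCBBCCBBBBABCBBCC ⇒ BB·BB·BB·BB·AB·C·BB·C·C·BB·BB·C·C·C·C·AB·C·BB·C·C·BB·BB
    A ↦ AB
    B ↦ C
    C ↦ BB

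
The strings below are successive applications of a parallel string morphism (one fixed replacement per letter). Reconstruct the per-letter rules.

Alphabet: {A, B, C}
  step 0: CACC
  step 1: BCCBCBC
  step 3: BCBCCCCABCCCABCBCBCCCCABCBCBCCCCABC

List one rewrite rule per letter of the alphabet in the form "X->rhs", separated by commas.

A->C, B->CCA, C->BC

  step 0 ⇒ step 1: CACC ⇒ BC·C·BC·BC
    A ↦ C
    C ↦ BC
    B ↦ CCA  (constrained at step 1)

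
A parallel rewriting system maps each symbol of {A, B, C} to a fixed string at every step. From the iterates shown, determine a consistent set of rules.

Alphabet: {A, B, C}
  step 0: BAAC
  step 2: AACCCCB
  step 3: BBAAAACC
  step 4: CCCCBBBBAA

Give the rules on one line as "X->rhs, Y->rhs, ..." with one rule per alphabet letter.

A->B, B->CC, C->A

  step 3 ⇒ step 4: BBAAAACC ⇒ CC·CC·B·B·B·B·A·A
    A ↦ B
    B ↦ CC
    C ↦ A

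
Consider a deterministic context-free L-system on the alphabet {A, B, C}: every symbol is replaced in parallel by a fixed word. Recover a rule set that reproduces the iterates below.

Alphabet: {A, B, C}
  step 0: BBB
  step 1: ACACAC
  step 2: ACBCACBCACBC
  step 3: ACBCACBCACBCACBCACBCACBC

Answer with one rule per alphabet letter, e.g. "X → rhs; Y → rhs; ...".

A->AC, B->AC, C->BC

  step 2 ⇒ step 3: ACBCACBCACBC ⇒ AC·BC·AC·BC·AC·BC·AC·BC·AC·BC·AC·BC
    A ↦ AC
    B ↦ AC
    C ↦ BC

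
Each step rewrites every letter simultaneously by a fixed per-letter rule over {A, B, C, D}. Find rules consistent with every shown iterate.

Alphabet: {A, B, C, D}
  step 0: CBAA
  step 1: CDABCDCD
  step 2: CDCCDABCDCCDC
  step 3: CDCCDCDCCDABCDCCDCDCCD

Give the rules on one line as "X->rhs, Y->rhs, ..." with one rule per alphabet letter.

  step 2 ⇒ step 3: CDCCDABCDCCDC ⇒ CD·C·CD·CD·C·CD·AB·CD·C·CD·CD·C·CD
    A ↦ CD
    B ↦ AB
    C ↦ CD
    D ↦ C

A->CD, B->AB, C->CD, D->C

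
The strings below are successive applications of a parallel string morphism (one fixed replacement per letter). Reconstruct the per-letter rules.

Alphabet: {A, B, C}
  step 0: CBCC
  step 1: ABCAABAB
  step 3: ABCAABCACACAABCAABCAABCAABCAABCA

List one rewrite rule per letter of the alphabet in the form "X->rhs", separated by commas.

A->CA, B->CA, C->AB

  step 0 ⇒ step 1: CBCC ⇒ AB·CA·AB·AB
    B ↦ CA
    C ↦ AB
    A ↦ CA  (constrained at step 1)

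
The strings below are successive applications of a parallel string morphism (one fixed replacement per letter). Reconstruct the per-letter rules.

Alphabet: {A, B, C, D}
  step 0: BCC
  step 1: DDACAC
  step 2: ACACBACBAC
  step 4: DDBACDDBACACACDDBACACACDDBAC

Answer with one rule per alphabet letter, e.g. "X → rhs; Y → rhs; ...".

  step 1 ⇒ step 2: DDACAC ⇒ AC·AC·B·AC·B·AC
    A ↦ B
    C ↦ AC
    D ↦ AC
  step 0 ⇒ step 1: BCC ⇒ DD·AC·AC
    B ↦ DD

A->B, B->DD, C->AC, D->AC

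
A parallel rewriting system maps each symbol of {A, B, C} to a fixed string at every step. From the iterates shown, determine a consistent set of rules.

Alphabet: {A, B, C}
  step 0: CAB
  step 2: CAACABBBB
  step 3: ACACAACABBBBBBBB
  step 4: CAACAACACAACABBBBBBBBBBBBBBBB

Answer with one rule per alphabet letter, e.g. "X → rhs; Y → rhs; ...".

  step 3 ⇒ step 4: ACACAACABBBBBBBB ⇒ CA·A·CA·A·CA·CA·A·CA·BB·BB·BB·BB·BB·BB·BB·BB
    A ↦ CA
    B ↦ BB
    C ↦ A

A->CA, B->BB, C->A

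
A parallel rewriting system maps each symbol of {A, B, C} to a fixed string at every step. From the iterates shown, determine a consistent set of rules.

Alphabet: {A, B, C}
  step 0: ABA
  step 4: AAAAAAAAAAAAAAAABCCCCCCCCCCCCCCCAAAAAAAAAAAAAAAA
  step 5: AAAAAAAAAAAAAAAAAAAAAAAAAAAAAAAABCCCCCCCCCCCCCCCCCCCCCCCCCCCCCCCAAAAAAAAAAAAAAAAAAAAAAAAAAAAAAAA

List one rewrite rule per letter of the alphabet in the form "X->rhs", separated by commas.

A->AA, B->BC, C->CC

  step 4 ⇒ step 5: AAAAAAAAAAAAAAAABCCCCCCCCCCCCCCCAAAAAAAAAAAAAAAA ⇒ AA·AA·AA·AA·AA·AA·AA·AA·AA·AA·AA·AA·AA·AA·AA·AA·BC·CC·CC·CC·CC·CC·CC·CC·CC·CC·CC·CC·CC·CC·CC·CC·AA·AA·AA·AA·AA·AA·AA·AA·AA·AA·AA·AA·AA·AA·AA·AA
    A ↦ AA
    B ↦ BC
    C ↦ CC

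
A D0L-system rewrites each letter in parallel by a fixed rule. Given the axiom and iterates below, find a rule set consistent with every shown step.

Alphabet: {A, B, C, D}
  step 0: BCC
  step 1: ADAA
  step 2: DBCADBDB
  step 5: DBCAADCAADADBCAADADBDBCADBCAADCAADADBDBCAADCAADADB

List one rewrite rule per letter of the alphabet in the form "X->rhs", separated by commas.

A->DB, B->AD, C->A, D->CA

  step 1 ⇒ step 2: ADAA ⇒ DB·CA·DB·DB
    A ↦ DB
    D ↦ CA
  step 0 ⇒ step 1: BCC ⇒ AD·A·A
    B ↦ AD
  step 0 ⇒ step 1: BCC ⇒ AD·A·A
    C ↦ A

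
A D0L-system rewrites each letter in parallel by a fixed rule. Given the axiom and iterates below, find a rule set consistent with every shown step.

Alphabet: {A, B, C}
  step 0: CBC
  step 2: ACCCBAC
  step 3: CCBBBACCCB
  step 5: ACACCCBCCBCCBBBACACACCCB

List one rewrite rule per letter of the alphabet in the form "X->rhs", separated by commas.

  step 2 ⇒ step 3: ACCCBAC ⇒ CC·B·B·B·AC·CC·B
    A ↦ CC
    B ↦ AC
    C ↦ B

A->CC, B->AC, C->B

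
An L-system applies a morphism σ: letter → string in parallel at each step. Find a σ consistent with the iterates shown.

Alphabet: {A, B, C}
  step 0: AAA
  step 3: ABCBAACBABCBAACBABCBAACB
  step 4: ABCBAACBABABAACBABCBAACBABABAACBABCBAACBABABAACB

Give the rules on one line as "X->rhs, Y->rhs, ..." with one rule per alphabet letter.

A->AB, B->CB, C->AA

  step 3 ⇒ step 4: ABCBAACBABCBAACBABCBAACB ⇒ AB·CB·AA·CB·AB·AB·AA·CB·AB·CB·AA·CB·AB·AB·AA·CB·AB·CB·AA·CB·AB·AB·AA·CB
    A ↦ AB
    B ↦ CB
    C ↦ AA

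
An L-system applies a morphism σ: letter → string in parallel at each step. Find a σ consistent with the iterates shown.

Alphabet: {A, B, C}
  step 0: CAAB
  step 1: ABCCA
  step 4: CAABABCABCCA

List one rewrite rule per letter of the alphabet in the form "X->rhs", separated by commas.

A->C, B->A, C->AB

  step 0 ⇒ step 1: CAAB ⇒ AB·C·C·A
    A ↦ C
    B ↦ A
    C ↦ AB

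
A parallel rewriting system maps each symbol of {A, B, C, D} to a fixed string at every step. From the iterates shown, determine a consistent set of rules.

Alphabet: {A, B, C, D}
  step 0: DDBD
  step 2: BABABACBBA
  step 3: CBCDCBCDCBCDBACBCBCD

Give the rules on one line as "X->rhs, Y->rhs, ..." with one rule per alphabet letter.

  step 2 ⇒ step 3: BABABACBBA ⇒ CB·CD·CB·CD·CB·CD·BA·CB·CB·CD
    A ↦ CD
    B ↦ CB
    C ↦ BA
    D ↦ C  (constrained at step 0)

A->CD, B->CB, C->BA, D->C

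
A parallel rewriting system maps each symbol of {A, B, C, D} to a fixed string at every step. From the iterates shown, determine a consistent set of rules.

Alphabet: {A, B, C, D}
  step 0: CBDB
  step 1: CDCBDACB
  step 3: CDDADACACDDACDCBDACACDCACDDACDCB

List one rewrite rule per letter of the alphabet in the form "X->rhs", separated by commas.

A->CA, B->CB, C->CD, D->DA

  step 0 ⇒ step 1: CBDB ⇒ CD·CB·DA·CB
    B ↦ CB
    C ↦ CD
    D ↦ DA
    A ↦ CA  (constrained at step 1)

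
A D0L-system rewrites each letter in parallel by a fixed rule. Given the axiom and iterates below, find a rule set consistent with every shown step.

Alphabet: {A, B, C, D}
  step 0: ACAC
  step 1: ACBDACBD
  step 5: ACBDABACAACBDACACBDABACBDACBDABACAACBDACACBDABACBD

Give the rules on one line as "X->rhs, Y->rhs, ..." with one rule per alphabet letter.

  step 0 ⇒ step 1: ACAC ⇒ AC·BD·AC·BD
    A ↦ AC
    C ↦ BD
    B ↦ A  (constrained at step 1)
    D ↦ B  (constrained at step 1)

A->AC, B->A, C->BD, D->B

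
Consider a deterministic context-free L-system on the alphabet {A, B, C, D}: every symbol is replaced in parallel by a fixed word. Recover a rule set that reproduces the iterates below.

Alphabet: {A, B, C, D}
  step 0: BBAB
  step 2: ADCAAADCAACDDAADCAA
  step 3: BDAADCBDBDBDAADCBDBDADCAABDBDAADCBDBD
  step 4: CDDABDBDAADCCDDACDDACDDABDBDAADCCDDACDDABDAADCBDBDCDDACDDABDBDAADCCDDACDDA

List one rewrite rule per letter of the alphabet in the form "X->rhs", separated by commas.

  step 3 ⇒ step 4: BDAADCBDBDBDAADCBDBDADCAABDBDAADCBDBD ⇒ CDD·A·BD·BD·A·ADC·CDD·A·CDD·A·CDD·A·BD·BD·A·ADC·CDD·A·CDD·A·BD·A·ADC·BD·BD·CDD·A·CDD·A·BD·BD·A·ADC·CDD·A·CDD·A
    A ↦ BD
    B ↦ CDD
    C ↦ ADC
    D ↦ A

A->BD, B->CDD, C->ADC, D->A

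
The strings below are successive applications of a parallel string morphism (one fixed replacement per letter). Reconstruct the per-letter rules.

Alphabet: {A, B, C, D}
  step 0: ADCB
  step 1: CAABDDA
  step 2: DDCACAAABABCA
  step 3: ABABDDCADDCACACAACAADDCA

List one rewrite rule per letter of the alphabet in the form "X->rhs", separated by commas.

  step 2 ⇒ step 3: DDCACAAABABCA ⇒ AB·AB·DD·CA·DD·CA·CA·CA·A·CA·A·DD·CA
    A ↦ CA
    B ↦ A
    C ↦ DD
    D ↦ AB

A->CA, B->A, C->DD, D->AB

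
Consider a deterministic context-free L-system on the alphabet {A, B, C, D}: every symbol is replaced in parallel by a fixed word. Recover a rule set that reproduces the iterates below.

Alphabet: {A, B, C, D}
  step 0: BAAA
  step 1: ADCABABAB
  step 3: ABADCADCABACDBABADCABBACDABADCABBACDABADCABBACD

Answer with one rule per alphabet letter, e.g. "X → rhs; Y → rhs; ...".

A->AB, B->ADC, C->ACD, D->B

  step 0 ⇒ step 1: BAAA ⇒ ADC·AB·AB·AB
    A ↦ AB
    B ↦ ADC
    C ↦ ACD  (constrained at step 1)
    D ↦ B  (constrained at step 1)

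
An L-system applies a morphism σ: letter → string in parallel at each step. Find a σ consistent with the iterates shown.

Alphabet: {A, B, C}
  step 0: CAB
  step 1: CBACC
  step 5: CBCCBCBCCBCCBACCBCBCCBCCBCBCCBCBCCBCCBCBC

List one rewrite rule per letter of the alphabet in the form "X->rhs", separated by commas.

  step 0 ⇒ step 1: CAB ⇒ CB·AC·C
    A ↦ AC
    B ↦ C
    C ↦ CB

A->AC, B->C, C->CB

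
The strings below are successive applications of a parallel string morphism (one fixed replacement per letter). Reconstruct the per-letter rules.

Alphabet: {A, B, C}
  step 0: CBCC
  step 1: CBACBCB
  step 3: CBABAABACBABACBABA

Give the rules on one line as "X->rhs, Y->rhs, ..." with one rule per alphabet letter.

A->BA, B->A, C->CB

  step 0 ⇒ step 1: CBCC ⇒ CB·A·CB·CB
    B ↦ A
    C ↦ CB
    A ↦ BA  (constrained at step 1)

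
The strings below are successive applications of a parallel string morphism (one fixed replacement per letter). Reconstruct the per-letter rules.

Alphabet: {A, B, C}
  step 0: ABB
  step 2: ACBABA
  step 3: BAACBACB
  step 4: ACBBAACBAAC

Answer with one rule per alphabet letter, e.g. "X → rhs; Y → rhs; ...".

  step 3 ⇒ step 4: BAACBACB ⇒ AC·B·B·A·AC·B·A·AC
    A ↦ B
    B ↦ AC
    C ↦ A

A->B, B->AC, C->A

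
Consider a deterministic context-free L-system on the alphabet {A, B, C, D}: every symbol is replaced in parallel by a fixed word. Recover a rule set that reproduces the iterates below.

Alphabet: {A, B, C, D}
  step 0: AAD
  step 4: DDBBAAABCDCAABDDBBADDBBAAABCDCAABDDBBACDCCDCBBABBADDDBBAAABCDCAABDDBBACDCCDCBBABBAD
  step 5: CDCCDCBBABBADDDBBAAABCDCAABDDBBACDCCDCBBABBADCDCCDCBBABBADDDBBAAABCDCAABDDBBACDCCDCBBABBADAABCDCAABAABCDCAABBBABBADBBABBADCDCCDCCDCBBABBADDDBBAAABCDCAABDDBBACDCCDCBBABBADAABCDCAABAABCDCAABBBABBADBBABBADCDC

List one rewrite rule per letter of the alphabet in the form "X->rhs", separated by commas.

A->D, B->BBA, C->AAB, D->CDC

  step 4 ⇒ step 5: DDBBAAABCDCAABDDBBADDBBAAABCDCAABDDBBACDCCDCBBABBADDDBBAAABCDCAABDDBBACDCCDCBBABBAD ⇒ CDC·CDC·BBA·BBA·D·D·D·BBA·AAB·CDC·AAB·D·D·BBA·CDC·CDC·BBA·BBA·D·CDC·CDC·BBA·BBA·D·D·D·BBA·AAB·CDC·AAB·D·D·BBA·CDC·CDC·BBA·BBA·D·AAB·CDC·AAB·AAB·CDC·AAB·BBA·BBA·D·BBA·BBA·D·CDC·CDC·CDC·BBA·BBA·D·D·D·BBA·AAB·CDC·AAB·D·D·BBA·CDC·CDC·BBA·BBA·D·AAB·CDC·AAB·AAB·CDC·AAB·BBA·BBA·D·BBA·BBA·D·CDC
    A ↦ D
    B ↦ BBA
    C ↦ AAB
    D ↦ CDC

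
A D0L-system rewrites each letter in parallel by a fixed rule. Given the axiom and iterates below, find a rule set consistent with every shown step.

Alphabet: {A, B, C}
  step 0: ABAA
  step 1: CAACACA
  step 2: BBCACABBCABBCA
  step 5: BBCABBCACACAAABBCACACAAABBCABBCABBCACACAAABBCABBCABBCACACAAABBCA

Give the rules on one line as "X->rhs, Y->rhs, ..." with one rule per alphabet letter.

  step 1 ⇒ step 2: CAACACA ⇒ BB·CA·CA·BB·CA·BB·CA
    A ↦ CA
    C ↦ BB
  step 0 ⇒ step 1: ABAA ⇒ CA·A·CA·CA
    B ↦ A

A->CA, B->A, C->BB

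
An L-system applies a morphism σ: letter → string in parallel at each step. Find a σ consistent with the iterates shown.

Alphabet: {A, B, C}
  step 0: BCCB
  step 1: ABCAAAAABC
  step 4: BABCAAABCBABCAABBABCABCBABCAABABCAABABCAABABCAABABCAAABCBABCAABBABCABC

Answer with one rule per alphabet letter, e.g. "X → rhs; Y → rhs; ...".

A->B, B->ABC, C->AA

  step 0 ⇒ step 1: BCCB ⇒ ABC·AA·AA·ABC
    B ↦ ABC
    C ↦ AA
    A ↦ B  (constrained at step 1)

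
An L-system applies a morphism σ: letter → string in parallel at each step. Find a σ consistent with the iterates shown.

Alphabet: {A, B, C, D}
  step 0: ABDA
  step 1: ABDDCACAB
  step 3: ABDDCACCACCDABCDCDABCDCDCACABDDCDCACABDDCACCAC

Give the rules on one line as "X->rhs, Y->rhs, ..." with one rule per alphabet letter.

A->AB, B->DD, C->CD, D->CAC

  step 0 ⇒ step 1: ABDA ⇒ AB·DD·CAC·AB
    A ↦ AB
    B ↦ DD
    D ↦ CAC
    C ↦ CD  (constrained at step 1)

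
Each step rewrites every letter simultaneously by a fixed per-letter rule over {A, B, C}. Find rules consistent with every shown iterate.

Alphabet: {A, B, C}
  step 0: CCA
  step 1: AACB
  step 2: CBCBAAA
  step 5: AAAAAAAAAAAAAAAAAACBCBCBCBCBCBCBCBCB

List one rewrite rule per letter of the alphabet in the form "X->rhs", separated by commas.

  step 1 ⇒ step 2: AACB ⇒ CB·CB·A·AA
    A ↦ CB
    B ↦ AA
    C ↦ A

A->CB, B->AA, C->A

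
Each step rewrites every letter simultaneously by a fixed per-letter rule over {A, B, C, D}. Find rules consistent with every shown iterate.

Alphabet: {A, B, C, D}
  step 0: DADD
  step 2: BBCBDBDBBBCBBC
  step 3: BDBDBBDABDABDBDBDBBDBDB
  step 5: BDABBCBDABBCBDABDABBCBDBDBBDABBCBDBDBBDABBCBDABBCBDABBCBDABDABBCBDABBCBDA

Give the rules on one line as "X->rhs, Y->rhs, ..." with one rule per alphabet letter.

A->BBC, B->BD, C->B, D->A

  step 2 ⇒ step 3: BBCBDBDBBBCBBC ⇒ BD·BD·B·BD·A·BD·A·BD·BD·BD·B·BD·BD·B
    B ↦ BD
    C ↦ B
    D ↦ A
    A ↦ BBC  (constrained at step 0)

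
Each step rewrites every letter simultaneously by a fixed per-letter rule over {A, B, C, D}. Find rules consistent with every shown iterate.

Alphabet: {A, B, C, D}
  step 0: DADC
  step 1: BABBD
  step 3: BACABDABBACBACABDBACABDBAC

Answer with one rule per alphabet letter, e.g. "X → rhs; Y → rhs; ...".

  step 0 ⇒ step 1: DADC ⇒ B·AB·B·D
    A ↦ AB
    C ↦ D
    D ↦ B
    B ↦ BAC  (constrained at step 1)

A->AB, B->BAC, C->D, D->B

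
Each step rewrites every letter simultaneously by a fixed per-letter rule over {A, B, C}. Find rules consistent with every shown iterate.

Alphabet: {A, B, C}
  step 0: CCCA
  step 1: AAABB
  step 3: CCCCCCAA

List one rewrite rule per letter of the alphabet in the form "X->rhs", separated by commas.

  step 0 ⇒ step 1: CCCA ⇒ A·A·A·BB
    A ↦ BB
    C ↦ A
    B ↦ C  (constrained at step 1)

A->BB, B->C, C->A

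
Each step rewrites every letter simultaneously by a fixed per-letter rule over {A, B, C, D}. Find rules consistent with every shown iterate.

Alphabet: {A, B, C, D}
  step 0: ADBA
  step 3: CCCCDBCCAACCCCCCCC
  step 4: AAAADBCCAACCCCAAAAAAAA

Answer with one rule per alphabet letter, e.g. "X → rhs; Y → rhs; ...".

  step 3 ⇒ step 4: CCCCDBCCAACCCCCCCC ⇒ A·A·A·A·DB·CC·A·A·CC·CC·A·A·A·A·A·A·A·A
    A ↦ CC
    B ↦ CC
    C ↦ A
    D ↦ DB

A->CC, B->CC, C->A, D->DB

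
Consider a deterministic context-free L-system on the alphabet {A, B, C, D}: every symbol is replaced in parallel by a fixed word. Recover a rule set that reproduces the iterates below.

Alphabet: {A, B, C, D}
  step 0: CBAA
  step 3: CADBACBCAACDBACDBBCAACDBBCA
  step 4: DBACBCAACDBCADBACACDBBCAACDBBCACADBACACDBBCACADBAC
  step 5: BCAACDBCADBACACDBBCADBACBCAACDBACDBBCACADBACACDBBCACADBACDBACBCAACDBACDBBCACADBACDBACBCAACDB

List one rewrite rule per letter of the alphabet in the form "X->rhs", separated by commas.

A->AC, B->CA, C->DB, D->B

  step 4 ⇒ step 5: DBACBCAACDBCADBACACDBBCAACDBBCACADBACACDBBCACADBAC ⇒ B·CA·AC·DB·CA·DB·AC·AC·DB·B·CA·DB·AC·B·CA·AC·DB·AC·DB·B·CA·CA·DB·AC·AC·DB·B·CA·CA·DB·AC·DB·AC·B·CA·AC·DB·AC·DB·B·CA·CA·DB·AC·DB·AC·B·CA·AC·DB
    A ↦ AC
    B ↦ CA
    C ↦ DB
    D ↦ B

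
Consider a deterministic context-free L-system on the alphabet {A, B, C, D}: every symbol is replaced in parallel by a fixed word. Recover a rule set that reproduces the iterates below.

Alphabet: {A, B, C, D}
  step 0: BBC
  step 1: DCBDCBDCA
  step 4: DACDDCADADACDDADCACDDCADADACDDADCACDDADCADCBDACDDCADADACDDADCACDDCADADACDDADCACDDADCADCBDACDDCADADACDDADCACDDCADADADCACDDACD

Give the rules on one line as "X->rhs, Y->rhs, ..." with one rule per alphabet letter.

A->CD, B->DCB, C->DCA, D->DA

  step 0 ⇒ step 1: BBC ⇒ DCB·DCB·DCA
    B ↦ DCB
    C ↦ DCA
    A ↦ CD  (constrained at step 1)
    D ↦ DA  (constrained at step 1)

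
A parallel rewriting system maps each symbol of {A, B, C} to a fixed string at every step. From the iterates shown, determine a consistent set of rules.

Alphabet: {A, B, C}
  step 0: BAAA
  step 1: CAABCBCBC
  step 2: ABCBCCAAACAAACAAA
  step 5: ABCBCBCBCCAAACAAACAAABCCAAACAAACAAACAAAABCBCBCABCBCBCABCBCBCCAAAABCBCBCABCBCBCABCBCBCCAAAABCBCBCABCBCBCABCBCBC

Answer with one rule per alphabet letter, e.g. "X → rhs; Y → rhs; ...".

  step 1 ⇒ step 2: CAABCBCBC ⇒ A·BC·BC·CAA·A·CAA·A·CAA·A
    A ↦ BC
    B ↦ CAA
    C ↦ A

A->BC, B->CAA, C->A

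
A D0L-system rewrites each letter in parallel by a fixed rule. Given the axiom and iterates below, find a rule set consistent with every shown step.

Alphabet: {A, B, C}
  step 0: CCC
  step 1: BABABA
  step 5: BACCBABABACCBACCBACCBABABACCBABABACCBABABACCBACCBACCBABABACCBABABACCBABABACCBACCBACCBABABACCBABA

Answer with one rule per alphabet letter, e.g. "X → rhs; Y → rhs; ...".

  step 0 ⇒ step 1: CCC ⇒ BA·BA·BA
    C ↦ BA
    A ↦ CC  (constrained at step 1)
    B ↦ BA  (constrained at step 1)

A->CC, B->BA, C->BA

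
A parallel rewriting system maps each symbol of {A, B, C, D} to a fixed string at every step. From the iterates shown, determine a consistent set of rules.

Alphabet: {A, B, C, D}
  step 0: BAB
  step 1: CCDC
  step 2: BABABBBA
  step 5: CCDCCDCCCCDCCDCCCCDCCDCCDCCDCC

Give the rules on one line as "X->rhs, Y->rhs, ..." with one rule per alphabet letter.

A->CD, B->C, C->BA, D->BB

  step 1 ⇒ step 2: CCDC ⇒ BA·BA·BB·BA
    C ↦ BA
    D ↦ BB
  step 0 ⇒ step 1: BAB ⇒ C·CD·C
    A ↦ CD
  step 0 ⇒ step 1: BAB ⇒ C·CD·C
    B ↦ C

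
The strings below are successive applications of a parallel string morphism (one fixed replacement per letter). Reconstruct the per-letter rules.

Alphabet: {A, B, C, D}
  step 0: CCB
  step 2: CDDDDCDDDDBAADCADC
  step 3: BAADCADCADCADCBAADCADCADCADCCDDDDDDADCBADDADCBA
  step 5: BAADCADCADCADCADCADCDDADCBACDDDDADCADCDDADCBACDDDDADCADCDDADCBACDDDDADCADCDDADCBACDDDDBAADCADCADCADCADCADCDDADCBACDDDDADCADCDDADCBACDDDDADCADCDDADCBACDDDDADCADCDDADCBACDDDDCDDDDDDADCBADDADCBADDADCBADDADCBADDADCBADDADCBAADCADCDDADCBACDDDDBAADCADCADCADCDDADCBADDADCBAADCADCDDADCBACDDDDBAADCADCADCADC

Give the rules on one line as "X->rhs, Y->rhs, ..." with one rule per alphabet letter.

  step 2 ⇒ step 3: CDDDDCDDDDBAADCADC ⇒ BA·ADC·ADC·ADC·ADC·BA·ADC·ADC·ADC·ADC·CDD·DD·DD·ADC·BA·DD·ADC·BA
    A ↦ DD
    B ↦ CDD
    C ↦ BA
    D ↦ ADC

A->DD, B->CDD, C->BA, D->ADC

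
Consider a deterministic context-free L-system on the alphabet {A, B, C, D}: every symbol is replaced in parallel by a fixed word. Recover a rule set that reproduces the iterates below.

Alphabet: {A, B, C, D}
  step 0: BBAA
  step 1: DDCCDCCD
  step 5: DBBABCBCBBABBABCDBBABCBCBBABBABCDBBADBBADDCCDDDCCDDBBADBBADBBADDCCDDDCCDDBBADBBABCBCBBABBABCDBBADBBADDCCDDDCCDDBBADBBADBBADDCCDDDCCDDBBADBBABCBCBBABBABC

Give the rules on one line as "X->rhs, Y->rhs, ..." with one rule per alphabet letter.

A->CCD, B->D, C->BBA, D->BC

  step 0 ⇒ step 1: BBAA ⇒ D·D·CCD·CCD
    A ↦ CCD
    B ↦ D
    C ↦ BBA  (constrained at step 1)
    D ↦ BC  (constrained at step 1)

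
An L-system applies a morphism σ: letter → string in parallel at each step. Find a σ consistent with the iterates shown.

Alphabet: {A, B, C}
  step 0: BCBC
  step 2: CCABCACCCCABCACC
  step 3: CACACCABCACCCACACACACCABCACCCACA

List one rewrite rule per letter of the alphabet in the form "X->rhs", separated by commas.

A->CC, B->AB, C->CA

  step 2 ⇒ step 3: CCABCACCCCABCACC ⇒ CA·CA·CC·AB·CA·CC·CA·CA·CA·CA·CC·AB·CA·CC·CA·CA
    A ↦ CC
    B ↦ AB
    C ↦ CA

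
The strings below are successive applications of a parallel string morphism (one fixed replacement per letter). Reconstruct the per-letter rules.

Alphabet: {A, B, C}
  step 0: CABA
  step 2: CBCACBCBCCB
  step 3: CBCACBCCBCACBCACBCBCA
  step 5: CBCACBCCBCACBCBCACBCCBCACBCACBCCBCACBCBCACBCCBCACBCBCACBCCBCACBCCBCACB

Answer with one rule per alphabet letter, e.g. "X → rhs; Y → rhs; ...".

A->C, B->CA, C->CB

  step 2 ⇒ step 3: CBCACBCBCCB ⇒ CB·CA·CB·C·CB·CA·CB·CA·CB·CB·CA
    A ↦ C
    B ↦ CA
    C ↦ CB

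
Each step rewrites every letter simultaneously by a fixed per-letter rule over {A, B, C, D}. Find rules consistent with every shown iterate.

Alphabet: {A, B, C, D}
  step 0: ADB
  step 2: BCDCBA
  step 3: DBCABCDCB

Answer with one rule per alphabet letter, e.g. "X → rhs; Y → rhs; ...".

  step 2 ⇒ step 3: BCDCBA ⇒ D·BC·A·BC·D·CB
    A ↦ CB
    B ↦ D
    C ↦ BC
    D ↦ A

A->CB, B->D, C->BC, D->A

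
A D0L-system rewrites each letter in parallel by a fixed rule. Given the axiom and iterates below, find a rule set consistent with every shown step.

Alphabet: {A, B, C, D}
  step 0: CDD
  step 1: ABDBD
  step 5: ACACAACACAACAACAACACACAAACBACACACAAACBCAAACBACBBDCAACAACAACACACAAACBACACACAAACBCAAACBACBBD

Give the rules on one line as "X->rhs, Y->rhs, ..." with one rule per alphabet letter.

  step 0 ⇒ step 1: CDD ⇒ A·BD·BD
    C ↦ A
    D ↦ BD
    A ↦ CA  (constrained at step 1)
    B ↦ ACB  (constrained at step 1)

A->CA, B->ACB, C->A, D->BD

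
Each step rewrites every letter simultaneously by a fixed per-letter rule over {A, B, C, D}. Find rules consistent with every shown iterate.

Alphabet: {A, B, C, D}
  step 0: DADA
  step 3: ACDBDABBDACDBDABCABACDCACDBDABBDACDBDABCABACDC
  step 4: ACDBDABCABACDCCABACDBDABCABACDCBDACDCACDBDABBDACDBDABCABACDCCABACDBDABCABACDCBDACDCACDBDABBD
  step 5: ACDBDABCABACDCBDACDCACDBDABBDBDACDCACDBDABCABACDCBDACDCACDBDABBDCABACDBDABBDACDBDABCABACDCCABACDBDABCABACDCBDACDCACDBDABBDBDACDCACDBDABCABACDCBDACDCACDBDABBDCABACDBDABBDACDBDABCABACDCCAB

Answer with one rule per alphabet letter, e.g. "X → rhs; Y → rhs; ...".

  step 4 ⇒ step 5: ACDBDABCABACDCCABACDBDABCABACDCBDACDCACDBDABBDACDBDABCABACDCCABACDBDABCABACDCBDACDCACDBDABBD ⇒ ACD·BD·AB·C·AB·ACD·C·BD·ACD·C·ACD·BD·AB·BD·BD·ACD·C·ACD·BD·AB·C·AB·ACD·C·BD·ACD·C·ACD·BD·AB·BD·C·AB·ACD·BD·AB·BD·ACD·BD·AB·C·AB·ACD·C·C·AB·ACD·BD·AB·C·AB·ACD·C·BD·ACD·C·ACD·BD·AB·BD·BD·ACD·C·ACD·BD·AB·C·AB·ACD·C·BD·ACD·C·ACD·BD·AB·BD·C·AB·ACD·BD·AB·BD·ACD·BD·AB·C·AB·ACD·C·C·AB
    A ↦ ACD
    B ↦ C
    C ↦ BD
    D ↦ AB

A->ACD, B->C, C->BD, D->AB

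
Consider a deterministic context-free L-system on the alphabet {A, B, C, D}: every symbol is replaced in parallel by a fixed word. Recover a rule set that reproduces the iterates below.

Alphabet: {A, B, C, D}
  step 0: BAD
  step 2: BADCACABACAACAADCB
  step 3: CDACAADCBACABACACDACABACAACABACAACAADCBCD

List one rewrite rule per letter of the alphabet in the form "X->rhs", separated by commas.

A->ACA, B->CD, C->B, D->ADC

  step 2 ⇒ step 3: BADCACABACAACAADCB ⇒ CD·ACA·ADC·B·ACA·B·ACA·CD·ACA·B·ACA·ACA·B·ACA·ACA·ADC·B·CD
    A ↦ ACA
    B ↦ CD
    C ↦ B
    D ↦ ADC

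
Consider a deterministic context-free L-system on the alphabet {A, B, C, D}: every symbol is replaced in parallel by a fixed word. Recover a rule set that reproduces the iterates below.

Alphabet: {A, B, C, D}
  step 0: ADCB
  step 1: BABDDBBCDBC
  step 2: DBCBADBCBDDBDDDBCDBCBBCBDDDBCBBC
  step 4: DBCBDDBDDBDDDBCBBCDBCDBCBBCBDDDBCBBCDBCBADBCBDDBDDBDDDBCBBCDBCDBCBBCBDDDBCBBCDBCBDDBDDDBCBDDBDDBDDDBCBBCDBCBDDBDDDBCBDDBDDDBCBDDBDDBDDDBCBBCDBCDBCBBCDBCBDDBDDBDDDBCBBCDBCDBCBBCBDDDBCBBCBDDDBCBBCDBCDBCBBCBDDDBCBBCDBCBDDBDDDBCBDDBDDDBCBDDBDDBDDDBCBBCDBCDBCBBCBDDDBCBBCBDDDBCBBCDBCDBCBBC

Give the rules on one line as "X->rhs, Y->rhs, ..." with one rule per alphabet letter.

A->BA, B->DBC, C->BBC, D->BDD

  step 1 ⇒ step 2: BABDDBBCDBC ⇒ DBC·BA·DBC·BDD·BDD·DBC·DBC·BBC·BDD·DBC·BBC
    A ↦ BA
    B ↦ DBC
    C ↦ BBC
    D ↦ BDD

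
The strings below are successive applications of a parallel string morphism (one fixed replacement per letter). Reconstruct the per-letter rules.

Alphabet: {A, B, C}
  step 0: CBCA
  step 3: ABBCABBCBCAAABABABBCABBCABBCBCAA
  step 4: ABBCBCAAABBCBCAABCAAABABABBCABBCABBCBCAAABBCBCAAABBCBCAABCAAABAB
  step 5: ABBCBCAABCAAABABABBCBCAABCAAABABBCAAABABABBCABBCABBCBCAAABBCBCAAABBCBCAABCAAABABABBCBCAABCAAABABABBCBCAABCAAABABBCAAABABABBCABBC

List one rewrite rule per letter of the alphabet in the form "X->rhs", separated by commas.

A->AB, B->BC, C->AA

  step 4 ⇒ step 5: ABBCBCAAABBCBCAABCAAABABABBCABBCABBCBCAAABBCBCAAABBCBCAABCAAABAB ⇒ AB·BC·BC·AA·BC·AA·AB·AB·AB·BC·BC·AA·BC·AA·AB·AB·BC·AA·AB·AB·AB·BC·AB·BC·AB·BC·BC·AA·AB·BC·BC·AA·AB·BC·BC·AA·BC·AA·AB·AB·AB·BC·BC·AA·BC·AA·AB·AB·AB·BC·BC·AA·BC·AA·AB·AB·BC·AA·AB·AB·AB·BC·AB·BC
    A ↦ AB
    B ↦ BC
    C ↦ AA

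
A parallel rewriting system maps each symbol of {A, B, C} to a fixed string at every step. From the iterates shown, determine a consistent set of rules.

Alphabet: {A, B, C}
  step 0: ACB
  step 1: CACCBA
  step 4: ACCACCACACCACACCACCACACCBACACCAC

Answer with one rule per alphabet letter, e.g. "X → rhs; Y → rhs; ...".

A->C, B->CBA, C->AC

  step 0 ⇒ step 1: ACB ⇒ C·AC·CBA
    A ↦ C
    B ↦ CBA
    C ↦ AC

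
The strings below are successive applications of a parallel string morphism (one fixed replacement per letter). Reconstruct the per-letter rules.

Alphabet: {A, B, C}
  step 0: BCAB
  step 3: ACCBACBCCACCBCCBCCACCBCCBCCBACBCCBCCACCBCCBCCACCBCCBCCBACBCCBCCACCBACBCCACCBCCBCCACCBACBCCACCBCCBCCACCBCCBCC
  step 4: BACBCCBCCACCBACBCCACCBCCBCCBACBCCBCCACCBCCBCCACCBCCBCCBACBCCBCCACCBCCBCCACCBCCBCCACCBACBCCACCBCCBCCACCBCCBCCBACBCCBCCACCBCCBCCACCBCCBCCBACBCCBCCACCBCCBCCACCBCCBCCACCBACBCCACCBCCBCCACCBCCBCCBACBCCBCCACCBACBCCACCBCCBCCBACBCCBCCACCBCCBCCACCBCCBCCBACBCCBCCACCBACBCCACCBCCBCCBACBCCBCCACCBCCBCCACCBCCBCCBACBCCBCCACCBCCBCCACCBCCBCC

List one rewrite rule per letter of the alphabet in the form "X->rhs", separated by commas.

  step 3 ⇒ step 4: ACCBACBCCACCBCCBCCACCBCCBCCBACBCCBCCACCBCCBCCACCBCCBCCBACBCCBCCACCBACBCCACCBCCBCCACCBACBCCACCBCCBCCACCBCCBCC ⇒ BAC·BCC·BCC·ACC·BAC·BCC·ACC·BCC·BCC·BAC·BCC·BCC·ACC·BCC·BCC·ACC·BCC·BCC·BAC·BCC·BCC·ACC·BCC·BCC·ACC·BCC·BCC·ACC·BAC·BCC·ACC·BCC·BCC·ACC·BCC·BCC·BAC·BCC·BCC·ACC·BCC·BCC·ACC·BCC·BCC·BAC·BCC·BCC·ACC·BCC·BCC·ACC·BCC·BCC·ACC·BAC·BCC·ACC·BCC·BCC·ACC·BCC·BCC·BAC·BCC·BCC·ACC·BAC·BCC·ACC·BCC·BCC·BAC·BCC·BCC·ACC·BCC·BCC·ACC·BCC·BCC·BAC·BCC·BCC·ACC·BAC·BCC·ACC·BCC·BCC·BAC·BCC·BCC·ACC·BCC·BCC·ACC·BCC·BCC·BAC·BCC·BCC·ACC·BCC·BCC·ACC·BCC·BCC
    A ↦ BAC
    B ↦ ACC
    C ↦ BCC

A->BAC, B->ACC, C->BCC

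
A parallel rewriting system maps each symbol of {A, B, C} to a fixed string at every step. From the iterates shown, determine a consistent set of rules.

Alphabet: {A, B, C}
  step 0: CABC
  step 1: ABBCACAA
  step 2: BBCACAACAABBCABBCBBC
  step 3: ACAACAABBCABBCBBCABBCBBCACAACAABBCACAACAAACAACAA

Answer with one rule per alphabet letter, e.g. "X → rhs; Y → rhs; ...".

A->BBC, B->ACA, C->A

  step 2 ⇒ step 3: BBCACAACAABBCABBCBBC ⇒ ACA·ACA·A·BBC·A·BBC·BBC·A·BBC·BBC·ACA·ACA·A·BBC·ACA·ACA·A·ACA·ACA·A
    A ↦ BBC
    B ↦ ACA
    C ↦ A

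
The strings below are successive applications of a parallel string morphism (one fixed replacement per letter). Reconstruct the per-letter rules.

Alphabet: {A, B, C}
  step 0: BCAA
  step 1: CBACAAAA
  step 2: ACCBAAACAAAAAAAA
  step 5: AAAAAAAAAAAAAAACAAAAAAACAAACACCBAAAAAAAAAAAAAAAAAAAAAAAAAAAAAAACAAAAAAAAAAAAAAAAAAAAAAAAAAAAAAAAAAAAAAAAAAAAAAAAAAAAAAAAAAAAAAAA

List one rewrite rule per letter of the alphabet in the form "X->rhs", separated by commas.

A->AA, B->CB, C->AC

  step 1 ⇒ step 2: CBACAAAA ⇒ AC·CB·AA·AC·AA·AA·AA·AA
    A ↦ AA
    B ↦ CB
    C ↦ AC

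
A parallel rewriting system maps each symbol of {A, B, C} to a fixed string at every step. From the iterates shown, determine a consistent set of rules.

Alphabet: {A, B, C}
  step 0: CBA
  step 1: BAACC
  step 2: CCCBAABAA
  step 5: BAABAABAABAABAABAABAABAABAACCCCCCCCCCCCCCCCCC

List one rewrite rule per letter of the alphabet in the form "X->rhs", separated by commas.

  step 1 ⇒ step 2: BAACC ⇒ C·C·C·BAA·BAA
    A ↦ C
    B ↦ C
    C ↦ BAA

A->C, B->C, C->BAA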